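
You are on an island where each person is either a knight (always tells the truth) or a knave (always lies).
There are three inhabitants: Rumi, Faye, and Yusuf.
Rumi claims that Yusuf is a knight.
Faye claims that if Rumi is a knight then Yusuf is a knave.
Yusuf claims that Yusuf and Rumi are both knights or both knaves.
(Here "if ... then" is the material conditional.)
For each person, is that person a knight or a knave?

Rumi is a knight, Faye is a knave, and Yusuf is a knight.

Rumi is a knight; "Yusuf is a knight" is True, as required.
Faye is a knave, and the claim "if Rumi is a knight then Yusuf is a knave" is indeed False.
As a knight, Yusuf's statement "Yusuf and Rumi are both knights or both knaves" should be True; it is.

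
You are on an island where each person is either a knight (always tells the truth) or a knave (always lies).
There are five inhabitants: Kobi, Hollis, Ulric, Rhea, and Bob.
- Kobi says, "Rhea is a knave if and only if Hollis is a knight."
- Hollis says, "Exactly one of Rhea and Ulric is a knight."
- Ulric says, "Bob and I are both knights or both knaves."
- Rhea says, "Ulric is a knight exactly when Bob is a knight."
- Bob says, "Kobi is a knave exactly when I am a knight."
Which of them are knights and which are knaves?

Kobi is a knave, Hollis is a knave, Ulric is a knave, Rhea is a knave, and Bob is a knight.

Kobi is a knave; "Rhea is a knave if and only if Hollis is a knight" is false, as required.
Hollis (knave): "exactly one of Rhea and Ulric is a knight" — false. ✓
Ulric is a knave, and the claim "Bob and I are both knights or both knaves" is indeed false.
Rhea is a knave; "Ulric is a knight exactly when Bob is a knight" is false, as required.
As a knight, Bob's statement "Kobi is a knave exactly when I am a knight" should be true; it is.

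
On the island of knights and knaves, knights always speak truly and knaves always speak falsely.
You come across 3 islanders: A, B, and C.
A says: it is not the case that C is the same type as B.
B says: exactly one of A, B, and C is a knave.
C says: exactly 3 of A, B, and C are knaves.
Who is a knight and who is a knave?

A is a knight, B is a knight, and C is a knave.

A is a knight, and the claim "it is not the case that C is the same type as B" is indeed True.
B is a knight, so "exactly one of A, B, and C is a knave" must be True — and it is.
C is a knave, so "exactly 3 of A, B, and C are knaves" must be False — and it is.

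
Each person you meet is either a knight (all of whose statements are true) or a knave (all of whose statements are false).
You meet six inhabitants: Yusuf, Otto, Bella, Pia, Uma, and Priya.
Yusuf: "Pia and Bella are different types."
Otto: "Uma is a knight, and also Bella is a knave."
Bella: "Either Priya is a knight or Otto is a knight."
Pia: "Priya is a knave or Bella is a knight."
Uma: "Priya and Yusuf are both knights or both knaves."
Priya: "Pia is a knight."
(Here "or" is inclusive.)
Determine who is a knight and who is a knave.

Yusuf is a knave, Otto is a knave, Bella is a knight, Pia is a knight, Uma is a knave, and Priya is a knight.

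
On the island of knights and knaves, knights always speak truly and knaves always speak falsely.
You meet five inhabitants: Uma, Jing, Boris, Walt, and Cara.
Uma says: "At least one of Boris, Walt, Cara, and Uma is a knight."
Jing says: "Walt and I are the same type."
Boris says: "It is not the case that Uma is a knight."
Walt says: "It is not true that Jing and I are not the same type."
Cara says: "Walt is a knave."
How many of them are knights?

3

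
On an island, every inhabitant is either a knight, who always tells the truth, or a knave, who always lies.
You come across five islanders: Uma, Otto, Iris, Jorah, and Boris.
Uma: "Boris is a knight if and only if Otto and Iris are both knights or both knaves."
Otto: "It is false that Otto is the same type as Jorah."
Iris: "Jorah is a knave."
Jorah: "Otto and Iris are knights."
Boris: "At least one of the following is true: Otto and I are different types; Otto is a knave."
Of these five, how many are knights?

The unique consistent assignment is Uma=knave, Otto=knave, Iris=knight, Jorah=knave, Boris=knight.
That has 2 knights.

2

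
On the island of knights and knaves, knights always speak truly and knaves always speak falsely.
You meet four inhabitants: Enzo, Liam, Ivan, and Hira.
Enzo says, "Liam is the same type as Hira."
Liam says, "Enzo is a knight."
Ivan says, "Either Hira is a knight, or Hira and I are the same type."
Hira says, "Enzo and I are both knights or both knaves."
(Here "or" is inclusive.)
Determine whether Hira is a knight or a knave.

Consistent assignments: {Enzo=knight, Liam=knight, Ivan=knight, Hira=knight}
In every consistent assignment, Hira is a knight.

Hira is a knight.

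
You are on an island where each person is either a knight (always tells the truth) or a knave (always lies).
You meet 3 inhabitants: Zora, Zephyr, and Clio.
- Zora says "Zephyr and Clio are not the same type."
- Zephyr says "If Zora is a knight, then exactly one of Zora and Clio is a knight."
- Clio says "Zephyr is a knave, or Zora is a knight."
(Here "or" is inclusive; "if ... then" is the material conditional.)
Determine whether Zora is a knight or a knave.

Zora is a knight.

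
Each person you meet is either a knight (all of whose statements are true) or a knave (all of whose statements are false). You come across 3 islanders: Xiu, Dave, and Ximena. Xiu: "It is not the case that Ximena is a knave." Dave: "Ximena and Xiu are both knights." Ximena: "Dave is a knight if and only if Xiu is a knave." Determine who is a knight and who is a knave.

Xiu is a knave, Dave is a knave, and Ximena is a knave.

As a knave, Xiu's statement "it is not the case that Ximena is a knave" should be False; it is.
Dave is a knave, and the claim "Ximena and Xiu are both knights" is indeed False.
Ximena is a knave, so "Dave is a knight if and only if Xiu is a knave" must be False — and it is.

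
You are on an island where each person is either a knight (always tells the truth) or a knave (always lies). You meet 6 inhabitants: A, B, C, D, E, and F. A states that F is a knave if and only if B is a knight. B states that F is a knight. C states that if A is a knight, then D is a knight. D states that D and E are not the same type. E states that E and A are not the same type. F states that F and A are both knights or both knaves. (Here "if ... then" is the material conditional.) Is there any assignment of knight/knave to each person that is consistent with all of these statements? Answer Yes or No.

No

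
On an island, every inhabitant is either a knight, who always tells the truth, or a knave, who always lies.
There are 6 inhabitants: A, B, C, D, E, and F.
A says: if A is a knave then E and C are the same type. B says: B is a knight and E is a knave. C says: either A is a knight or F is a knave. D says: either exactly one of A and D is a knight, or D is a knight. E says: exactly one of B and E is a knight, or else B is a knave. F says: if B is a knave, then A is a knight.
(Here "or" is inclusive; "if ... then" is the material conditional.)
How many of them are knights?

The unique consistent assignment is A=knight, B=knave, C=knight, D=knight, E=knight, F=knight.
That has 5 knights.

5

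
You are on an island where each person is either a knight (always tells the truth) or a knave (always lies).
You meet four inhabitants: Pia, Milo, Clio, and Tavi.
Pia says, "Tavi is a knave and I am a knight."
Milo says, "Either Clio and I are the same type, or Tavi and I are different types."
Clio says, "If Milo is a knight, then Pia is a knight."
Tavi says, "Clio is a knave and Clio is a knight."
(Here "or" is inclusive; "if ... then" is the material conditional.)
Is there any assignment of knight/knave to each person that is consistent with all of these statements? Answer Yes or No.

Yes

One consistent assignment: Pia=knight, Milo=knight, Clio=knight, Tavi=knave.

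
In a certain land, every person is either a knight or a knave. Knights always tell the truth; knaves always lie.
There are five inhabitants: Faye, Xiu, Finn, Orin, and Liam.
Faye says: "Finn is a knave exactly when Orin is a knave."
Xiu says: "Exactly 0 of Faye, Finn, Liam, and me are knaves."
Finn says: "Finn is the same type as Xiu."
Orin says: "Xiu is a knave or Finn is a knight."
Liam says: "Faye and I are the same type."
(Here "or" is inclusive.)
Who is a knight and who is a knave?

Suppose Faye is a knave. Then Faye's statement "Finn is a knave exactly when Orin is a knave" would have to be false. Checking the 16 ways to assign the others, none is consistent with every speaker.
(For instance, with Xiu=knight, Finn=knight, Orin=knight, Liam=knight, Faye's claim "Finn is a knave exactly when Orin is a knave" comes out true where it would need to be false.)
So Faye must be a knight, making "Finn is a knave exactly when Orin is a knave" true. Taking Faye=knight, Xiu=knight, Finn=knight, Orin=knight, Liam=knight, each remaining statement checks out:
  Xiu (knight): "exactly 0 of Faye, Finn, Liam, and me are knaves" — true. ✓
  Finn (knight): "Finn is the same type as Xiu" — true. ✓
  Orin (knight): "Xiu is a knave or Finn is a knight" — true. ✓
  Liam (knight): "Faye and I are the same type" — true. ✓
This is the unique consistent assignment.

Knights: Faye, Xiu, Finn, Orin, and Liam. Knaves: none.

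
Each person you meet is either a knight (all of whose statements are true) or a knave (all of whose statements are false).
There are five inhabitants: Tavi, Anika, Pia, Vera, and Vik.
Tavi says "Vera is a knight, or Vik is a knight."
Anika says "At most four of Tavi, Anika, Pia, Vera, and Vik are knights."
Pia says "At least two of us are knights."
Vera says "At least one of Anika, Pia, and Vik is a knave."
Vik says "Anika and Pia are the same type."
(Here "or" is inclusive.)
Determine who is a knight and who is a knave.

Tavi is a knight, Anika is a knight, Pia is a knight, Vera is a knave, and Vik is a knight.

Tavi is a knight; "Vera is a knight, or Vik is a knight" is True, as required.
Anika is a knight; "at most four of Tavi, Anika, Pia, Vera, and Vik are knights" is True, as required.
Pia (knight): "at least two of us are knights" — True. ✓
As a knave, Vera's statement "at least one of Anika, Pia, and Vik is a knave" should be false; it is.
Vik is a knight, so "Anika and Pia are the same type" must be True — and it is.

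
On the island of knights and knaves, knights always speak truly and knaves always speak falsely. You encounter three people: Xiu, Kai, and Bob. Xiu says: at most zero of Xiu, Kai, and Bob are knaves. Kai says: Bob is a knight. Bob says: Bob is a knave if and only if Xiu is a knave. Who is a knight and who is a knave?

Knights: Xiu, Kai, and Bob. Knaves: none.

Suppose Xiu is a knave. Then Xiu's statement "at most zero of Xiu, Kai, and Bob are knaves" would have to be false. Checking the 4 ways to assign the others, none is consistent with every speaker.
(For instance, with Kai=knight, Bob=knight, Bob's claim "Bob is a knave if and only if Xiu is a knave" comes out false where it would need to be true.)
So Xiu must be a knight, making "at most zero of Xiu, Kai, and Bob are knaves" true. Taking Xiu=knight, Kai=knight, Bob=knight, each remaining statement checks out:
  Kai (knight): "Bob is a knight" — true. ✓
  Bob (knight): "Bob is a knave if and only if Xiu is a knave" — true. ✓
This is the unique consistent assignment.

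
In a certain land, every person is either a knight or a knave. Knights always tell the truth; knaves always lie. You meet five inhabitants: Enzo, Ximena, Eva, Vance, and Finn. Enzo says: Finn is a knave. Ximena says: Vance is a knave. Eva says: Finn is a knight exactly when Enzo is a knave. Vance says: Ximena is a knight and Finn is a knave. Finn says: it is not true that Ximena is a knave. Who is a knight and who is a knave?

Suppose Enzo is a knight. Then Enzo's statement "Finn is a knave" would have to be true. Checking the 16 ways to assign the others, none is consistent with every speaker.
(For instance, with Ximena=knight, Eva=knight, Vance=knave, Finn=knight, Enzo's claim "Finn is a knave" comes out false where it would need to be true.)
So Enzo must be a knave, making "Finn is a knave" false. Taking Enzo=knave, Ximena=knight, Eva=knight, Vance=knave, Finn=knight, each remaining statement checks out:
  Ximena (knight): "Vance is a knave" — true. ✓
  Eva (knight): "Finn is a knight exactly when Enzo is a knave" — true. ✓
  Vance (knave): "Ximena is a knight and Finn is a knave" — false. ✓
  Finn (knight): "it is not true that Ximena is a knave" — true. ✓
This is the unique consistent assignment.

Knights: Ximena, Eva, and Finn. Knaves: Enzo and Vance.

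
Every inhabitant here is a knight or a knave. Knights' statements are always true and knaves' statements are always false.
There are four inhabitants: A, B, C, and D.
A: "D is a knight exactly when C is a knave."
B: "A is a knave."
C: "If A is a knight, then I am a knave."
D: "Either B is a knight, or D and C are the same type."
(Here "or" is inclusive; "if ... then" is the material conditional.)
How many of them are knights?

3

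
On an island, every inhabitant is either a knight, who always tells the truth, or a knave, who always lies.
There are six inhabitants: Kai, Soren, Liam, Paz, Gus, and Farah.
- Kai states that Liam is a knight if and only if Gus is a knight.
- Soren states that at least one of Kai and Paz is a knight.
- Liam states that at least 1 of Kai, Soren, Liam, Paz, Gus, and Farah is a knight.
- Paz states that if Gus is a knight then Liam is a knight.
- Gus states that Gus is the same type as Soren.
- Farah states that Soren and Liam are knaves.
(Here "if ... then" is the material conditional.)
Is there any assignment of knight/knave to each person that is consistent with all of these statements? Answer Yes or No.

One consistent assignment: Kai=knight, Soren=knight, Liam=knight, Paz=knight, Gus=knight, Farah=knave.

Yes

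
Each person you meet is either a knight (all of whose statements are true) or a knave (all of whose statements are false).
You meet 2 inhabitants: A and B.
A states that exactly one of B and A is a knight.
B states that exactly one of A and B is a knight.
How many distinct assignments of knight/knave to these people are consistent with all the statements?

1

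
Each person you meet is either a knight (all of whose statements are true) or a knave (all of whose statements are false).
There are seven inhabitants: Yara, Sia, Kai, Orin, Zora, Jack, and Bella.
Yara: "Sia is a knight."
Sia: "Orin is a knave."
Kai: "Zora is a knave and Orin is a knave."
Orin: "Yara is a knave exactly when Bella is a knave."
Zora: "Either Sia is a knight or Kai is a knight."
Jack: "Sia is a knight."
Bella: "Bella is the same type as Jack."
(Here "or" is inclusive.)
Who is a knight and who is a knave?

Yara is a knight, so "Sia is a knight" must be true — and it is.
Sia is a knight, and the claim "Orin is a knave" is indeed true.
Kai (knave): "Zora is a knave and Orin is a knave" — False. ✓
Orin (knave): "Yara is a knave exactly when Bella is a knave" — False. ✓
Zora (knight): "either Sia is a knight or Kai is a knight" — true. ✓
Jack (knight): "Sia is a knight" — true. ✓
Bella (knave): "Bella is the same type as Jack" — False. ✓

Yara is a knight, Sia is a knight, Kai is a knave, Orin is a knave, Zora is a knight, Jack is a knight, and Bella is a knave.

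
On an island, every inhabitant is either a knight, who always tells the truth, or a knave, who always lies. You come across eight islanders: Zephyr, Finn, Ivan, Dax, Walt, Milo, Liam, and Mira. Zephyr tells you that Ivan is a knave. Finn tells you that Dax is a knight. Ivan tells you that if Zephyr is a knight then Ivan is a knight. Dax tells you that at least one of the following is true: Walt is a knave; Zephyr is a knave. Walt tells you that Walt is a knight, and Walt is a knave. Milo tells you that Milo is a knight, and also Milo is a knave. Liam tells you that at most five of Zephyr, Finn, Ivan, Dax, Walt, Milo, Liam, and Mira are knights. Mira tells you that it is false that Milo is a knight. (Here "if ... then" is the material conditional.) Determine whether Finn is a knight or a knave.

Finn is a knight.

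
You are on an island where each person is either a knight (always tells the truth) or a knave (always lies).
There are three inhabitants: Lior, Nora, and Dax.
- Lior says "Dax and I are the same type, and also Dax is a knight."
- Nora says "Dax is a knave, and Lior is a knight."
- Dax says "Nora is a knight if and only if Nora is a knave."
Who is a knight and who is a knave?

Lior is a knave, so "Dax and I are the same type, and also Dax is a knight" must be false — and it is.
Nora (knave): "Dax is a knave, and Lior is a knight" — false. ✓
As a knave, Dax's statement "Nora is a knight if and only if Nora is a knave" should be false; it is.

Lior is a knave, Nora is a knave, and Dax is a knave.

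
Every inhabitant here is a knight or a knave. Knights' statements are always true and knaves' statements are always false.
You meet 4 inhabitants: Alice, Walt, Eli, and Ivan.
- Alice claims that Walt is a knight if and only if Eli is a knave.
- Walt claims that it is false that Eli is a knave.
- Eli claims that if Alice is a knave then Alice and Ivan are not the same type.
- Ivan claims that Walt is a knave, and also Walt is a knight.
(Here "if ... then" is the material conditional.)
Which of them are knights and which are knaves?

Alice is a knave, Walt is a knave, Eli is a knave, and Ivan is a knave.

Suppose Alice is a knight. Then Alice's statement "Walt is a knight if and only if Eli is a knave" would have to be true. Checking the 8 ways to assign the others, none is consistent with every speaker.
(For instance, with Walt=knave, Eli=knave, Ivan=knave, Alice's claim "Walt is a knight if and only if Eli is a knave" comes out false where it would need to be true.)
So Alice must be a knave, making "Walt is a knight if and only if Eli is a knave" false. Taking Alice=knave, Walt=knave, Eli=knave, Ivan=knave, each remaining statement checks out:
  Walt (knave): "it is false that Eli is a knave" — false. ✓
  Eli (knave): "if Alice is a knave then Alice and Ivan are not the same type" — false. ✓
  Ivan (knave): "Walt is a knave, and also Walt is a knight" — false. ✓
This is the unique consistent assignment.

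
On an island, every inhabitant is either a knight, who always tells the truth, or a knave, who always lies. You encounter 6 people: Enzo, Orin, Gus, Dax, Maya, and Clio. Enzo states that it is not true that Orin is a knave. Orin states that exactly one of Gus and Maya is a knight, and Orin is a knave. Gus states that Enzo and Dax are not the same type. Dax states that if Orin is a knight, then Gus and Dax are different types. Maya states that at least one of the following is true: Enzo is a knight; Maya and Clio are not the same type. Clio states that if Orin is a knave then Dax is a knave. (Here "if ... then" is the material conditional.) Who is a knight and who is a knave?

Enzo is a knave, Orin is a knave, Gus is a knight, Dax is a knight, Maya is a knight, and Clio is a knave.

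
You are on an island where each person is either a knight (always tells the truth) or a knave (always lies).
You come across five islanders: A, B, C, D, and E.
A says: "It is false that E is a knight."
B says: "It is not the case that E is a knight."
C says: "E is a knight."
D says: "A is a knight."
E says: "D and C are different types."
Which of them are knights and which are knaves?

A is a knave, B is a knave, C is a knight, D is a knave, and E is a knight.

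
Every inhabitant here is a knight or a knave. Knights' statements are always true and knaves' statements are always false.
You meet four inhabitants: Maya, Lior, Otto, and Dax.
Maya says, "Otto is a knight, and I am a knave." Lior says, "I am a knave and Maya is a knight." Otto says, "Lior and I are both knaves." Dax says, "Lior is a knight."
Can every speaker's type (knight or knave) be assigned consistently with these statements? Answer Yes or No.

No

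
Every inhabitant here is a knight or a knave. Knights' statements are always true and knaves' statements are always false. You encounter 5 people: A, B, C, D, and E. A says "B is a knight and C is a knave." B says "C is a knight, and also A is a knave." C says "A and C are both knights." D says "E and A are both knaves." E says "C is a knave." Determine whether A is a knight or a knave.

A is a knave.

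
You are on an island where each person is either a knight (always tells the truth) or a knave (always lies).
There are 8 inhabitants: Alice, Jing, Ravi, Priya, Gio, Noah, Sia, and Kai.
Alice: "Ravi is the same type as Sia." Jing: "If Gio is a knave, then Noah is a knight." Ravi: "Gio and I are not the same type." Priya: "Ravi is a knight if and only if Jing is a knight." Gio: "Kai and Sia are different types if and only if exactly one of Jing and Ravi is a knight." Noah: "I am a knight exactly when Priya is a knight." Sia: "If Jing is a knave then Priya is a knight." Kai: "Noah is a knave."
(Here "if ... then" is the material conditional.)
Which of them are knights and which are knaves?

As a knight, Alice's statement "Ravi is the same type as Sia" should be true; it is.
Jing is a knight; "if Gio is a knave, then Noah is a knight" is true, as required.
Ravi is a knight, so "Gio and I are not the same type" must be true — and it is.
As a knight, Priya's statement "Ravi is a knight if and only if Jing is a knight" should be true; it is.
Gio (knave): "Kai and Sia are different types if and only if exactly one of Jing and Ravi is a knight" — false. ✓
Since Noah is a knight, "I am a knight exactly when Priya is a knight" needs to be true, which holds.
Sia is a knight, so "if Jing is a knave then Priya is a knight" must be true — and it is.
Kai is a knave, and the claim "Noah is a knave" is indeed false.

Alice is a knight, Jing is a knight, Ravi is a knight, Priya is a knight, Gio is a knave, Noah is a knight, Sia is a knight, and Kai is a knave.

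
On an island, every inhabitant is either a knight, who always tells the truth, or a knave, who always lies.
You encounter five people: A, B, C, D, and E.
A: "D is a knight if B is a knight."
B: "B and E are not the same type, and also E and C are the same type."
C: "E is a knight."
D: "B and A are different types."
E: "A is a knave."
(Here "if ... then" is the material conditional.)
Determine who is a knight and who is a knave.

A is a knight, B is a knave, C is a knave, D is a knight, and E is a knave.

A is a knight, and the claim "D is a knight if B is a knight" is indeed true.
B is a knave, so "B and E are not the same type, and also E and C are the same type" must be false — and it is.
C (knave): "E is a knight" — false. ✓
D (knight): "B and A are different types" — true. ✓
E (knave): "A is a knave" — false. ✓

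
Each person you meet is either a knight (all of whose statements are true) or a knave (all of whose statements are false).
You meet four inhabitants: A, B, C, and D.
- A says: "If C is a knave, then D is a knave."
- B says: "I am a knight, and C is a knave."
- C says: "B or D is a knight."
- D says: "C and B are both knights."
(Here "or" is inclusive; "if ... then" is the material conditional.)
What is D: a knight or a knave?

D is a knave.

Consistent assignments: {A=knight, B=knave, C=knave, D=knave}
In every consistent assignment, D is a knave.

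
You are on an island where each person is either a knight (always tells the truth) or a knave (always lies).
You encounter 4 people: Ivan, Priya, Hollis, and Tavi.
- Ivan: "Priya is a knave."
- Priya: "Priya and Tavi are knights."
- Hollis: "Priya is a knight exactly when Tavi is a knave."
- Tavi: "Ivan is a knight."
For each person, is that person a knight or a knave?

Knights: Ivan, Hollis, and Tavi. Knaves: Priya.

Ivan (knight): "Priya is a knave" — True. ✓
Priya is a knave, and the claim "Priya and Tavi are knights" is indeed false.
Since Hollis is a knight, "Priya is a knight exactly when Tavi is a knave" needs to be True, which holds.
Tavi is a knight, so "Ivan is a knight" must be True — and it is.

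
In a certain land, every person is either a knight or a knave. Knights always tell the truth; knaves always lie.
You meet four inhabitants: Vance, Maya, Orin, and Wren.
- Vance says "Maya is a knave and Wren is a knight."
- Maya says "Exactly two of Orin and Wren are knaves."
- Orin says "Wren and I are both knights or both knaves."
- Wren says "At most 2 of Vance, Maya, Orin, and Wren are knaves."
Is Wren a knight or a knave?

Wren is a knight.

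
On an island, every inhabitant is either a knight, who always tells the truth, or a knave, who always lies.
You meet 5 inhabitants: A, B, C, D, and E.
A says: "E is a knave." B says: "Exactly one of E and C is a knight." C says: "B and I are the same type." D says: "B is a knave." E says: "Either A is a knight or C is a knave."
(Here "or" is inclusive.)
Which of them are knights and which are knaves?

A is a knave, B is a knight, C is a knave, D is a knave, and E is a knight.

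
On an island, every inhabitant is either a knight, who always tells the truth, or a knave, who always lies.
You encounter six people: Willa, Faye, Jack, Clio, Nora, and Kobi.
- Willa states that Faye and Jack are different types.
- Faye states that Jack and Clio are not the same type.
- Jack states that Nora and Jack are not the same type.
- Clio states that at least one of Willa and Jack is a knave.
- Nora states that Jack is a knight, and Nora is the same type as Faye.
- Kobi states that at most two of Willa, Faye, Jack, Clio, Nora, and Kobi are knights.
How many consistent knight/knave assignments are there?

Consistent assignments:
  Willa=knight, Faye=knight, Jack=knave, Clio=knight, Nora=knave, Kobi=knave

1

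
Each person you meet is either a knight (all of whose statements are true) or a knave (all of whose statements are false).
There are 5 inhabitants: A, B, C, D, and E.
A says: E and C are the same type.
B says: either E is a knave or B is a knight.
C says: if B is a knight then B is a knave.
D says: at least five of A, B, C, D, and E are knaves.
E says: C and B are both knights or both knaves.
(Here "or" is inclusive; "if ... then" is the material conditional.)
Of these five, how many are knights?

The unique consistent assignment is A=knight, B=knight, C=knave, D=knave, E=knave.
That has 2 knights.

2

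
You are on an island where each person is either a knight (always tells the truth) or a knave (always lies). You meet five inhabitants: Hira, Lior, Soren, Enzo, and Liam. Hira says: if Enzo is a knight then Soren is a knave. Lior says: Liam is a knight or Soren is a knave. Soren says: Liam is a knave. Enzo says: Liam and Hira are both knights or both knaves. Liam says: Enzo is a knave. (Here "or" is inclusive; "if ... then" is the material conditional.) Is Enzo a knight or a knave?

Enzo is a knight.

Consistent assignments: {Hira=knave, Lior=knave, Soren=knight, Enzo=knight, Liam=knave}
In every consistent assignment, Enzo is a knight.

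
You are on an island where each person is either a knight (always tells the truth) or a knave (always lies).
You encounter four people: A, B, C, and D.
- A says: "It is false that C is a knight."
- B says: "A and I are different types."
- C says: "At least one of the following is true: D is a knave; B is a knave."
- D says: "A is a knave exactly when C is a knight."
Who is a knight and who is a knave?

A is a knave, B is a knave, C is a knight, and D is a knight.

A is a knave; "it is false that C is a knight" is False, as required.
B (knave): "A and I are different types" — False. ✓
Since C is a knight, "at least one of the following is true: D is a knave; B is a knave" needs to be true, which holds.
D (knight): "A is a knave exactly when C is a knight" — true. ✓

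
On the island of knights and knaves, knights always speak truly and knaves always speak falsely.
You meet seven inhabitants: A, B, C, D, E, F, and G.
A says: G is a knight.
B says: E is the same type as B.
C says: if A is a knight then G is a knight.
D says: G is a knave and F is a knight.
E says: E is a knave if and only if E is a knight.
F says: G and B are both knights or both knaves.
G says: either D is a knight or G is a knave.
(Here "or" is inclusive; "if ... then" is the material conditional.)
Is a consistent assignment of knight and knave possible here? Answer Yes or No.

No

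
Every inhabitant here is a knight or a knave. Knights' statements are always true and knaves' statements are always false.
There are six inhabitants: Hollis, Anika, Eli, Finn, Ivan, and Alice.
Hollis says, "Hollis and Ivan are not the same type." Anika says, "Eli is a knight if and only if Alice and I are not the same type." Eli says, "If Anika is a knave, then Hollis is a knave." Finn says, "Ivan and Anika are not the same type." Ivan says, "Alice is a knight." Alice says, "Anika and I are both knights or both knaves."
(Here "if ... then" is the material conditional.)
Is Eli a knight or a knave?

Eli is a knight.

Consistent assignments: {Hollis=knight, Anika=knight, Eli=knight, Finn=knight, Ivan=knave, Alice=knave}; {Hollis=knave, Anika=knight, Eli=knight, Finn=knight, Ivan=knave, Alice=knave}
In every consistent assignment, Eli is a knight.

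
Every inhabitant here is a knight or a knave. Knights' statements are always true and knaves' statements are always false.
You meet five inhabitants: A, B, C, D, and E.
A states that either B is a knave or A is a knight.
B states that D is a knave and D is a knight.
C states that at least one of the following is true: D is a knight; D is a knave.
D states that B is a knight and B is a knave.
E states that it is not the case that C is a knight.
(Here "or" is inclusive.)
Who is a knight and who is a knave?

A is a knight, B is a knave, C is a knight, D is a knave, and E is a knave.

Since A is a knight, "either B is a knave or A is a knight" needs to be True, which holds.
B is a knave; "D is a knave and D is a knight" is False, as required.
C is a knight; "at least one of the following is true: D is a knight; D is a knave" is True, as required.
D (knave): "B is a knight and B is a knave" — False. ✓
As a knave, E's statement "it is not the case that C is a knight" should be False; it is.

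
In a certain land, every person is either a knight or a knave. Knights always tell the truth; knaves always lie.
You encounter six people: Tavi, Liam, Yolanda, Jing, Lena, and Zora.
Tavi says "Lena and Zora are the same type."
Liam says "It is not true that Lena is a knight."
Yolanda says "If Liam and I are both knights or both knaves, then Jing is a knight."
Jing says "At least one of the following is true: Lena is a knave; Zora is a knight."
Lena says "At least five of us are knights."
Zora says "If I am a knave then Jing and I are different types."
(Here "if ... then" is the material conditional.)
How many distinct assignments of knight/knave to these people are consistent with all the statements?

2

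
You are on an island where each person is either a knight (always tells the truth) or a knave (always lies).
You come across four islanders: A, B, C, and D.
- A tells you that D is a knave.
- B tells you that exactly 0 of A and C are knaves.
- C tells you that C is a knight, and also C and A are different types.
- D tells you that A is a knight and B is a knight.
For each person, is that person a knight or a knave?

Knights: A. Knaves: B, C, and D.

Suppose A is a knave. Then A's statement "D is a knave" would have to be false. Checking the 8 ways to assign the others, none is consistent with every speaker.
(For instance, with B=knave, C=knave, D=knave, A's claim "D is a knave" comes out true where it would need to be false.)
So A must be a knight, making "D is a knave" true. Taking A=knight, B=knave, C=knave, D=knave, each remaining statement checks out:
  B (knave): "exactly 0 of A and C are knaves" — false. ✓
  C (knave): "C is a knight, and also C and A are different types" — false. ✓
  D (knave): "A is a knight and B is a knight" — false. ✓
This is the unique consistent assignment.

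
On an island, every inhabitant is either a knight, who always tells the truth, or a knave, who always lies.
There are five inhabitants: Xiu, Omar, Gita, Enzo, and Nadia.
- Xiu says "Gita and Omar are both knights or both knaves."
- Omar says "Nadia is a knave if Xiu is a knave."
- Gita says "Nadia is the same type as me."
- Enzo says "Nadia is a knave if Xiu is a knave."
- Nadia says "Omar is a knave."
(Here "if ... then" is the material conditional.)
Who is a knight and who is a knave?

Xiu is a knave, Omar is a knave, Gita is a knight, Enzo is a knave, and Nadia is a knight.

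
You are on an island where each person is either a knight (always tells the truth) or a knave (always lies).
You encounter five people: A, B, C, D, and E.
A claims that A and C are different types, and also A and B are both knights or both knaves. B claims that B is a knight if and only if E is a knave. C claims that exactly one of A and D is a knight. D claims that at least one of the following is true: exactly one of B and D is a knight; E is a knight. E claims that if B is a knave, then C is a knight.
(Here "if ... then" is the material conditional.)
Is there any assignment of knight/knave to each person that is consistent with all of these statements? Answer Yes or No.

Yes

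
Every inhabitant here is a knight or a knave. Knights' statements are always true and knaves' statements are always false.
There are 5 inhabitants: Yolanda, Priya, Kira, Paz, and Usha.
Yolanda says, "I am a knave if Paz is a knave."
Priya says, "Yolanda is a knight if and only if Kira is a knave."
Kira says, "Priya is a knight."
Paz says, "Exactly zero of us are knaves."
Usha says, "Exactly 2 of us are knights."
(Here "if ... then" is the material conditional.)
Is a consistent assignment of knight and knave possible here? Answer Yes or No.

No

Checking all 32 assignments, each has at least one speaker whose statement's truth value contradicts their type.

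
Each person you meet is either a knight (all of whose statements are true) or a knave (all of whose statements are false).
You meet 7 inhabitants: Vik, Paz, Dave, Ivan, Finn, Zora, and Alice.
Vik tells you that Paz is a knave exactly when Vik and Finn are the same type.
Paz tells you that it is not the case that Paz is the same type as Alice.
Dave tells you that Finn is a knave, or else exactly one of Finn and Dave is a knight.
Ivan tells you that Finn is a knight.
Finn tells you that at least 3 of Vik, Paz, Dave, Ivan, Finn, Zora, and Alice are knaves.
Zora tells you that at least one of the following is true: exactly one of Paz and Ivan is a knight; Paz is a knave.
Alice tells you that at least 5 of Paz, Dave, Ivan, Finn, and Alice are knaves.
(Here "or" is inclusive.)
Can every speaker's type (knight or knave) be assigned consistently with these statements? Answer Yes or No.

No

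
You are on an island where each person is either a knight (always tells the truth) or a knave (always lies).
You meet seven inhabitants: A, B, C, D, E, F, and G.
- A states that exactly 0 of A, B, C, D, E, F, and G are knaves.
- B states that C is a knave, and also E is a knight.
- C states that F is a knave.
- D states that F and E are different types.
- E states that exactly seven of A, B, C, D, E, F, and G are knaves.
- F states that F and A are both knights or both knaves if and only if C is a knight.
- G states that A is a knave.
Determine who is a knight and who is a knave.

A is a knave, so "exactly 0 of A, B, C, D, E, F, and G are knaves" must be false — and it is.
B is a knave, and the claim "C is a knave, and also E is a knight" is indeed false.
C is a knave, and the claim "F is a knave" is indeed false.
As a knight, D's statement "F and E are different types" should be True; it is.
E is a knave; "exactly seven of A, B, C, D, E, F, and G are knaves" is false, as required.
F is a knight, so "F and A are both knights or both knaves if and only if C is a knight" must be True — and it is.
G is a knight, so "A is a knave" must be True — and it is.

A is a knave, B is a knave, C is a knave, D is a knight, E is a knave, F is a knight, and G is a knight.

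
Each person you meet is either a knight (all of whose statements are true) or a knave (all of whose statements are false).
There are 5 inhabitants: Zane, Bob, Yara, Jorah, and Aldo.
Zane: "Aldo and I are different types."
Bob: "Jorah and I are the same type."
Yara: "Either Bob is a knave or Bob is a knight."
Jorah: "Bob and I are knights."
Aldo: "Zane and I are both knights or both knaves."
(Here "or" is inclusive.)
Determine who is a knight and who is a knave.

Suppose Zane is a knave. Then Zane's statement "Aldo and I are different types" would have to be false. Checking the 16 ways to assign the others, none is consistent with every speaker.
(For instance, with Bob=knight, Yara=knight, Jorah=knight, Aldo=knave, Aldo's claim "Zane and I are both knights or both knaves" comes out true where it would need to be false.)
So Zane must be a knight, making "Aldo and I are different types" true. Taking Zane=knight, Bob=knight, Yara=knight, Jorah=knight, Aldo=knave, each remaining statement checks out:
  Bob (knight): "Jorah and I are the same type" — true. ✓
  Yara (knight): "either Bob is a knave or Bob is a knight" — true. ✓
  Jorah (knight): "Bob and I are knights" — true. ✓
  Aldo (knave): "Zane and I are both knights or both knaves" — false. ✓
This is the unique consistent assignment.

Zane is a knight, Bob is a knight, Yara is a knight, Jorah is a knight, and Aldo is a knave.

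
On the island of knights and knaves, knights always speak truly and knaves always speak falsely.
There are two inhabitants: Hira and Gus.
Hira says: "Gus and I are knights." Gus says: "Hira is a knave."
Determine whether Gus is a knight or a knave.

Gus is a knight.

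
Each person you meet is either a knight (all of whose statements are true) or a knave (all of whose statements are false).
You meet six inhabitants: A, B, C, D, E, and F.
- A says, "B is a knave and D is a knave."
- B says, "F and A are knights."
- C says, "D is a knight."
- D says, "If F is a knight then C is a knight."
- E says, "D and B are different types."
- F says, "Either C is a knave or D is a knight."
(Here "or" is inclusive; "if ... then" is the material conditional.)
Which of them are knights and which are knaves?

A (knave): "B is a knave and D is a knave" — false. ✓
B (knave): "F and A are knights" — false. ✓
C is a knight, and the claim "D is a knight" is indeed True.
D is a knight, so "if F is a knight then C is a knight" must be True — and it is.
Since E is a knight, "D and B are different types" needs to be True, which holds.
F is a knight, so "either C is a knave or D is a knight" must be True — and it is.

A is a knave, B is a knave, C is a knight, D is a knight, E is a knight, and F is a knight.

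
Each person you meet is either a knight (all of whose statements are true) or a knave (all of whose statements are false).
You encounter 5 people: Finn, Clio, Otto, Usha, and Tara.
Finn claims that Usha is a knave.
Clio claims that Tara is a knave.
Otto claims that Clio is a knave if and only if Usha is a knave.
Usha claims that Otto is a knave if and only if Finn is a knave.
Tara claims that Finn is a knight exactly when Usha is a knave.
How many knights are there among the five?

2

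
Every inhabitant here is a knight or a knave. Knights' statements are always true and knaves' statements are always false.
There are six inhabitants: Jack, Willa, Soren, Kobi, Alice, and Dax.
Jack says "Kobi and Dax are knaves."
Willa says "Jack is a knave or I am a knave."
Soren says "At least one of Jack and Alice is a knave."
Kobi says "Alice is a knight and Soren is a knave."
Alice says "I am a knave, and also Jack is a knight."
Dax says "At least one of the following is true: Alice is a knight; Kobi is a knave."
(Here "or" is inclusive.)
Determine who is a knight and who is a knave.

Jack is a knave, Willa is a knight, Soren is a knight, Kobi is a knave, Alice is a knave, and Dax is a knight.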